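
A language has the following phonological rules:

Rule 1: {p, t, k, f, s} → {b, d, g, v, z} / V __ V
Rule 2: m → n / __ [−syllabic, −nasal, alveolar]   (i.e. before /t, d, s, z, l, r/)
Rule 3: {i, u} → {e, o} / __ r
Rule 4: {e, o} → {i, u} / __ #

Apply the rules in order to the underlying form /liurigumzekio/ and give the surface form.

liorigunzegiu

Rule 1 (intervocalic voicing): /k/ is a voiceless obstruent between vowels /e/ and /i/, so it voices to [g]. /liurigumzekio/ → liurigumzegio.
Rule 2 (nasal place assimilation): /m/ precedes the alveolar consonant /z/, so it assimilates in place to [n]. /liurigumzegio/ → liurigunzegio.
Rule 3 (pre-rhotic lowering): /u/ is a high vowel immediately before /r/, so it lowers to [o]. /liurigunzegio/ → liorigunzegio.
Rule 4 (final vowel raising): /o/ is a mid vowel in word-final position, so it raises to [u]. /liorigunzegio/ → liorigunzegiu.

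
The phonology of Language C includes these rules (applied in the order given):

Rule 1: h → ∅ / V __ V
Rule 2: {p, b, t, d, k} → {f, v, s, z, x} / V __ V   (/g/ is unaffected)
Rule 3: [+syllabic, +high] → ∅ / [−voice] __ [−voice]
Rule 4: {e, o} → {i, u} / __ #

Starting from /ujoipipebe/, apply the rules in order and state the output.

Rule 1 (intervocalic h-deletion): no segment meets the environment; /ujoipipebe/ is unchanged.
Rule 2 (intervocalic spirantization): /p/ is a stop between vowels /i/ and /i/, so it spirantizes to the fricative [f]. /p/ is a stop between vowels /i/ and /e/, so it spirantizes to the fricative [f]. /b/ is a stop between vowels /e/ and /e/, so it spirantizes to the fricative [v]. /ujoipipebe/ → ujoififeve.
Rule 3 (high vowel syncope): /i/ is a high vowel flanked by voiceless consonants /f/ and /f/, so it deletes. /ujoififeve/ → ujoiffeve.
Rule 4 (final vowel raising): /e/ is a mid vowel in word-final position, so it raises to [i]. /ujoiffeve/ → ujoiffevi.

ujoiffevi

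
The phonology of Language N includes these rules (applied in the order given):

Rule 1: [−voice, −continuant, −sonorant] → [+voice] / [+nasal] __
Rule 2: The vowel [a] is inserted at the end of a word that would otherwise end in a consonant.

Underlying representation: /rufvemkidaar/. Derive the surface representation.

rufvemgidaara

Rule 1 (post-nasal voicing): /k/ is a voiceless stop immediately after the nasal /m/, so it voices to [g]. /rufvemkidaar/ → rufvemgidaar.
Rule 2 (final a-epenthesis): the form ends in the consonant /r/, so [a] is inserted word-finally. /rufvemgidaar/ → rufvemgidaara.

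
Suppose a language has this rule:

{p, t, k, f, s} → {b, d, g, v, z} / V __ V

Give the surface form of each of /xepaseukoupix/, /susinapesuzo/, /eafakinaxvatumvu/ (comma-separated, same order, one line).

/xepaseukoupix/: /p/ is a voiceless obstruent between vowels /e/ and /a/, so it voices to [b]. /s/ is a voiceless obstruent between vowels /a/ and /e/, so it voices to [z]. /k/ is a voiceless obstruent between vowels /u/ and /o/, so it voices to [g]. /p/ is a voiceless obstruent between vowels /u/ and /i/, so it voices to [b]. → [xebazeugoubix].
/susinapesuzo/: /s/ is a voiceless obstruent between vowels /u/ and /i/, so it voices to [z]. /p/ is a voiceless obstruent between vowels /a/ and /e/, so it voices to [b]. /s/ is a voiceless obstruent between vowels /e/ and /u/, so it voices to [z]. → [suzinabezuzo].
/eafakinaxvatumvu/: /f/ is a voiceless obstruent between vowels /a/ and /a/, so it voices to [v]. /k/ is a voiceless obstruent between vowels /a/ and /i/, so it voices to [g]. /t/ is a voiceless obstruent between vowels /a/ and /u/, so it voices to [d]. → [eavaginaxvadumvu].

xebazeugoubix, suzinabezuzo, eavaginaxvadumvu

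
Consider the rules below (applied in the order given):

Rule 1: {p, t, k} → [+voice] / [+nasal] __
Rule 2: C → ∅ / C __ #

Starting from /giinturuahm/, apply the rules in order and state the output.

Rule 1 (post-nasal voicing): /t/ is a voiceless stop immediately after the nasal /n/, so it voices to [d]. /giinturuahm/ → giinduruahm.
Rule 2 (final cluster simplification): /m/ is the second consonant of a word-final cluster /hm/, so it deletes. /giinduruahm/ → giinduruah.

giinduruah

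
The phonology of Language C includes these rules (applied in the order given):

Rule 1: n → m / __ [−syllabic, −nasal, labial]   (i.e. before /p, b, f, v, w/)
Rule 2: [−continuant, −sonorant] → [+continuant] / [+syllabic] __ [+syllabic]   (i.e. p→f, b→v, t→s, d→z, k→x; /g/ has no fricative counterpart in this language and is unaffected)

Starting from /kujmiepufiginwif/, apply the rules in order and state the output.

kujmiefufigimwif

Rule 1 (nasal place assimilation): /n/ precedes the labial consonant /w/, so it assimilates in place to [m]. /kujmiepufiginwif/ → kujmiepufigimwif.
Rule 2 (intervocalic spirantization): /p/ is a stop between vowels /e/ and /u/, so it spirantizes to the fricative [f]. /kujmiepufigimwif/ → kujmiefufigimwif.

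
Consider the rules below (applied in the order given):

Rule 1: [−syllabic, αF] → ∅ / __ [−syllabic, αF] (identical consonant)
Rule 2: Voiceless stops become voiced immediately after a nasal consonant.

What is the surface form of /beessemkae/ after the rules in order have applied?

beesemgae

Rule 1 (degemination): /ss/ is a geminate; the first /s/ deletes. /beessemkae/ → beesemkae.
Rule 2 (post-nasal voicing): /k/ is a voiceless stop immediately after the nasal /m/, so it voices to [g]. /beesemkae/ → beesemgae.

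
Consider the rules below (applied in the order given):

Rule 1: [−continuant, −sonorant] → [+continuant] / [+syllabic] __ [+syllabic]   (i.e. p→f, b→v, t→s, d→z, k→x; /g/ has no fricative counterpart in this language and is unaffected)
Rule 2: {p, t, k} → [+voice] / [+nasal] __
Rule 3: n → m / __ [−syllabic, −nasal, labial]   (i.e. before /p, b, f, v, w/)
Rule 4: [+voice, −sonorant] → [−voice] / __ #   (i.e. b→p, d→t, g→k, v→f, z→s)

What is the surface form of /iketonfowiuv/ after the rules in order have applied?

Rule 1 (intervocalic spirantization): /k/ is a stop between vowels /i/ and /e/, so it spirantizes to the fricative [x]. /t/ is a stop between vowels /e/ and /o/, so it spirantizes to the fricative [s]. /iketonfowiuv/ → ixesonfowiuv.
Rule 2 (post-nasal voicing): no segment meets the environment; /ixesonfowiuv/ is unchanged.
Rule 3 (nasal place assimilation): /n/ precedes the labial consonant /f/, so it assimilates in place to [m]. /ixesonfowiuv/ → ixesomfowiuv.
Rule 4 (final devoicing): /v/ is a voiced obstruent in word-final position, so it devoices to [f]. /ixesomfowiuv/ → ixesomfowiuf.

ixesomfowiuf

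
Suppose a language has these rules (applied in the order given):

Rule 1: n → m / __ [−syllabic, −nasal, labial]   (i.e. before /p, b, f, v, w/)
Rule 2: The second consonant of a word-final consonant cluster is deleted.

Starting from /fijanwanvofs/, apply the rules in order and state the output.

fijamwamvof

Rule 1 (nasal place assimilation): /n/ precedes the labial consonant /w/, so it assimilates in place to [m]. /n/ precedes the labial consonant /v/, so it assimilates in place to [m]. /fijanwanvofs/ → fijamwamvofs.
Rule 2 (final cluster simplification): /s/ is the second consonant of a word-final cluster /fs/, so it deletes. /fijamwamvofs/ → fijamwamvof.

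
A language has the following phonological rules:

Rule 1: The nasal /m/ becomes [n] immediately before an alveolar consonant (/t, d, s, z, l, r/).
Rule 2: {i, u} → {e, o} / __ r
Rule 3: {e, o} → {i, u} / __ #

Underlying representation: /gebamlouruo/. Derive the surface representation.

gebanlooruu

Rule 1 (nasal place assimilation): /m/ precedes the alveolar consonant /l/, so it assimilates in place to [n]. /gebamlouruo/ → gebanlouruo.
Rule 2 (pre-rhotic lowering): /u/ is a high vowel immediately before /r/, so it lowers to [o]. /gebanlouruo/ → gebanlooruo.
Rule 3 (final vowel raising): /o/ is a mid vowel in word-final position, so it raises to [u]. /gebanlooruo/ → gebanlooruu.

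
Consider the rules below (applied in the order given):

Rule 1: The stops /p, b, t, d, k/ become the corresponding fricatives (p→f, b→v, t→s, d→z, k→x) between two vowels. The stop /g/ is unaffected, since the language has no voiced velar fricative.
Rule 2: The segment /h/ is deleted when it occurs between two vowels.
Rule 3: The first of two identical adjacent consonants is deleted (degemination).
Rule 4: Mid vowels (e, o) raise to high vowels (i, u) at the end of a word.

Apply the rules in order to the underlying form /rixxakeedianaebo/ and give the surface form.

rixaxeezianaevu

Rule 1 (intervocalic spirantization): /k/ is a stop between vowels /a/ and /e/, so it spirantizes to the fricative [x]. /d/ is a stop between vowels /e/ and /i/, so it spirantizes to the fricative [z]. /b/ is a stop between vowels /e/ and /o/, so it spirantizes to the fricative [v]. /rixxakeedianaebo/ → rixxaxeezianaevo.
Rule 2 (intervocalic h-deletion): no segment meets the environment; /rixxaxeezianaevo/ is unchanged.
Rule 3 (degemination): /xx/ is a geminate; the first /x/ deletes. /rixxaxeezianaevo/ → rixaxeezianaevo.
Rule 4 (final vowel raising): /o/ is a mid vowel in word-final position, so it raises to [u]. /rixaxeezianaevo/ → rixaxeezianaevu.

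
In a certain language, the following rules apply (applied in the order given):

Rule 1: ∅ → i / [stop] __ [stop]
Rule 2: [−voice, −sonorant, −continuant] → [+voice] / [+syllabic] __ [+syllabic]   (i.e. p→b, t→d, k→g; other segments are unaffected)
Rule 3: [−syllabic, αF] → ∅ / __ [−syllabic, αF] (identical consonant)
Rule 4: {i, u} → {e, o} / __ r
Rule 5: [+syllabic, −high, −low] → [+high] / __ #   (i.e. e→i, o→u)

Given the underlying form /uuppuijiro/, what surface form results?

uubibuijeru

Rule 1 (stop-cluster i-epenthesis): /p/ and /p/ form a stop–stop cluster, so [i] is inserted between them. /uuppuijiro/ → uupipuijiro.
Rule 2 (intervocalic voicing): /p/ is a voiceless stop between vowels /u/ and /i/, so it voices to [b]. /p/ is a voiceless stop between vowels /i/ and /u/, so it voices to [b]. /uupipuijiro/ → uubibuijiro.
Rule 3 (degemination): no segment meets the environment; /uubibuijiro/ is unchanged.
Rule 4 (pre-rhotic lowering): /i/ is a high vowel immediately before /r/, so it lowers to [e]. /uubibuijiro/ → uubibuijero.
Rule 5 (final vowel raising): /o/ is a mid vowel in word-final position, so it raises to [u]. /uubibuijero/ → uubibuijeru.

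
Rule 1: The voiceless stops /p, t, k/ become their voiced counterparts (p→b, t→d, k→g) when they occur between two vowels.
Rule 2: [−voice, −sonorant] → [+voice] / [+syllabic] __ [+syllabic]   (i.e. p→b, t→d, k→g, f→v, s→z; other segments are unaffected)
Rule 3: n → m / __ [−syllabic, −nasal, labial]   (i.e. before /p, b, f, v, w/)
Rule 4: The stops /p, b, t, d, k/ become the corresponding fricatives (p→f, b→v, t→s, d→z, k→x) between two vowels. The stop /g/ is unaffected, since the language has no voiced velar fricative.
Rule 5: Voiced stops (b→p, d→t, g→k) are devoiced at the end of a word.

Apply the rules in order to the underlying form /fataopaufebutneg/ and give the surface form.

Rule 1 (intervocalic voicing): /t/ is a voiceless stop between vowels /a/ and /a/, so it voices to [d]. /p/ is a voiceless stop between vowels /o/ and /a/, so it voices to [b]. /fataopaufebutneg/ → fadaobaufebutneg.
Rule 2 (intervocalic voicing): /f/ is a voiceless obstruent between vowels /u/ and /e/, so it voices to [v]. /fadaobaufebutneg/ → fadaobauvebutneg.
Rule 3 (nasal place assimilation): no segment meets the environment; /fadaobauvebutneg/ is unchanged.
Rule 4 (intervocalic spirantization): /d/ is a stop between vowels /a/ and /a/, so it spirantizes to the fricative [z]. /b/ is a stop between vowels /o/ and /a/, so it spirantizes to the fricative [v]. /b/ is a stop between vowels /e/ and /u/, so it spirantizes to the fricative [v]. /fadaobauvebutneg/ → fazaovauvevutneg.
Rule 5 (final devoicing): /g/ is a voiced stop in word-final position, so it devoices to [k]. /fazaovauvevutneg/ → fazaovauvevutnek.

fazaovauvevutnek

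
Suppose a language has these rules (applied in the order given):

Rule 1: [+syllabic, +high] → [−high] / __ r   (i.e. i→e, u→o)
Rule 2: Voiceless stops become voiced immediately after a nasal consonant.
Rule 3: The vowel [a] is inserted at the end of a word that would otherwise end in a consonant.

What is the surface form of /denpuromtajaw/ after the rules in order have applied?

Rule 1 (pre-rhotic lowering): /u/ is a high vowel immediately before /r/, so it lowers to [o]. /denpuromtajaw/ → denporomtajaw.
Rule 2 (post-nasal voicing): /p/ is a voiceless stop immediately after the nasal /n/, so it voices to [b]. /t/ is a voiceless stop immediately after the nasal /m/, so it voices to [d]. /denporomtajaw/ → denboromdajaw.
Rule 3 (final a-epenthesis): the form ends in the consonant /w/, so [a] is inserted word-finally. /denboromdajaw/ → denboromdajawa.

denboromdajawa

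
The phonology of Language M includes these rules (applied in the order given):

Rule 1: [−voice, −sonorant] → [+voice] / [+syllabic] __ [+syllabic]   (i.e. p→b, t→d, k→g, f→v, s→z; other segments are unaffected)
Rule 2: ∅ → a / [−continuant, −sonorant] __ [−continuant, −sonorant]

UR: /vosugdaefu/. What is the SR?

Rule 1 (intervocalic voicing): /s/ is a voiceless obstruent between vowels /o/ and /u/, so it voices to [z]. /f/ is a voiceless obstruent between vowels /e/ and /u/, so it voices to [v]. /vosugdaefu/ → vozugdaevu.
Rule 2 (stop-cluster a-epenthesis): /g/ and /d/ form a stop–stop cluster, so [a] is inserted between them. /vozugdaevu/ → vozugadaevu.

vozugadaevu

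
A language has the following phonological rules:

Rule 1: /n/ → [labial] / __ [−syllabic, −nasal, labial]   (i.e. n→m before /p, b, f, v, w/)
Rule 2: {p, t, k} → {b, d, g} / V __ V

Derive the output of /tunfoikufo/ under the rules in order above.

tumfoigufo

Rule 1 (nasal place assimilation): /n/ precedes the labial consonant /f/, so it assimilates in place to [m]. /tunfoikufo/ → tumfoikufo.
Rule 2 (intervocalic voicing): /k/ is a voiceless stop between vowels /i/ and /u/, so it voices to [g]. /tumfoikufo/ → tumfoigufo.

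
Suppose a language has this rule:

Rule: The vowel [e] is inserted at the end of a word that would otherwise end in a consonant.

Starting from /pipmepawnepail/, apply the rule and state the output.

pipmepawnepaile

the form ends in the consonant /l/, so [e] is inserted word-finally.
Surface form: [pipmepawnepaile].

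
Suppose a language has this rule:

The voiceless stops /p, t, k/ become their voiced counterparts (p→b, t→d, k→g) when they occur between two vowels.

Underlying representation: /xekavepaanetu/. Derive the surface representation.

xegavebaanedu

/k/ is a voiceless stop between vowels /e/ and /a/, so it voices to [g].
/p/ is a voiceless stop between vowels /e/ and /a/, so it voices to [b].
/t/ is a voiceless stop between vowels /e/ and /u/, so it voices to [d].
Surface form: [xegavebaanedu].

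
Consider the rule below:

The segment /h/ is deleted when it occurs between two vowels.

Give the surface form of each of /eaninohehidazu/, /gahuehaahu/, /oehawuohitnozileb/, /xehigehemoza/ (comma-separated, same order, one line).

/eaninohehidazu/: /h/ occurs between vowels /o/ and /e/, so it deletes. /h/ occurs between vowels /e/ and /i/, so it deletes. → [eaninoeidazu].
/gahuehaahu/: /h/ occurs between vowels /a/ and /u/, so it deletes. /h/ occurs between vowels /e/ and /a/, so it deletes. /h/ occurs between vowels /a/ and /u/, so it deletes. → [gaueaau].
/oehawuohitnozileb/: /h/ occurs between vowels /e/ and /a/, so it deletes. /h/ occurs between vowels /o/ and /i/, so it deletes. → [oeawuoitnozileb].
/xehigehemoza/: /h/ occurs between vowels /e/ and /i/, so it deletes. /h/ occurs between vowels /e/ and /e/, so it deletes. → [xeigeemoza].

eaninoeidazu, gaueaau, oeawuoitnozileb, xeigeemoza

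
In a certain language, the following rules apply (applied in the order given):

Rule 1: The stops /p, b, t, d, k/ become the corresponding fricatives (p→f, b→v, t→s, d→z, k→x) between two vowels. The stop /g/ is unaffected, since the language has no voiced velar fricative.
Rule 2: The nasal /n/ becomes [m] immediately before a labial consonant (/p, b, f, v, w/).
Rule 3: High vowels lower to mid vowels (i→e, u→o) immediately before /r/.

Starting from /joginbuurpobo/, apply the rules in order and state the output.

jogimbuorpovo

Rule 1 (intervocalic spirantization): /b/ is a stop between vowels /o/ and /o/, so it spirantizes to the fricative [v]. /joginbuurpobo/ → joginbuurpovo.
Rule 2 (nasal place assimilation): /n/ precedes the labial consonant /b/, so it assimilates in place to [m]. /joginbuurpovo/ → jogimbuurpovo.
Rule 3 (pre-rhotic lowering): /u/ is a high vowel immediately before /r/, so it lowers to [o]. /jogimbuurpovo/ → jogimbuorpovo.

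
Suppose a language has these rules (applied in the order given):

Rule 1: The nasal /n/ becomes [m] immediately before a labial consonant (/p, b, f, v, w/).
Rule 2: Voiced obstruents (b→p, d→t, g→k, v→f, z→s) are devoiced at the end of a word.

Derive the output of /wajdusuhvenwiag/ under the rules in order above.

Rule 1 (nasal place assimilation): /n/ precedes the labial consonant /w/, so it assimilates in place to [m]. /wajdusuhvenwiag/ → wajdusuhvemwiag.
Rule 2 (final devoicing): /g/ is a voiced obstruent in word-final position, so it devoices to [k]. /wajdusuhvemwiag/ → wajdusuhvemwiak.

wajdusuhvemwiak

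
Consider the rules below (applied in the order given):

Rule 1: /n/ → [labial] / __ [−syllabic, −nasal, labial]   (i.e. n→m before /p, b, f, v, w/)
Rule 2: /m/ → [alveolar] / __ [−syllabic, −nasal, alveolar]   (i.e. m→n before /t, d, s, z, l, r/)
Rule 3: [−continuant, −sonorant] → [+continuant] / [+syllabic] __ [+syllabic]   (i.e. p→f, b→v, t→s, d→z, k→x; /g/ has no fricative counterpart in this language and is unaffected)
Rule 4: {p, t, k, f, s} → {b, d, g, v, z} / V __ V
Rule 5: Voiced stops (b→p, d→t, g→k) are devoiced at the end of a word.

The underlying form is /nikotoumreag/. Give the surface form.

nixozounreak

Rule 1 (nasal place assimilation): no segment meets the environment; /nikotoumreag/ is unchanged.
Rule 2 (nasal place assimilation): /m/ precedes the alveolar consonant /r/, so it assimilates in place to [n]. /nikotoumreag/ → nikotounreag.
Rule 3 (intervocalic spirantization): /k/ is a stop between vowels /i/ and /o/, so it spirantizes to the fricative [x]. /t/ is a stop between vowels /o/ and /o/, so it spirantizes to the fricative [s]. /nikotounreag/ → nixosounreag.
Rule 4 (intervocalic voicing): /s/ is a voiceless obstruent between vowels /o/ and /o/, so it voices to [z]. /nixosounreag/ → nixozounreag.
Rule 5 (final devoicing): /g/ is a voiced stop in word-final position, so it devoices to [k]. /nixozounreag/ → nixozounreak.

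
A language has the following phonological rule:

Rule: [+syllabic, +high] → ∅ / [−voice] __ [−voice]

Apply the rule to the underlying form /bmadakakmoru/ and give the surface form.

bmadakakmoru

No segment of /bmadakakmoru/ meets the structural description of the rule, so the form surfaces unchanged.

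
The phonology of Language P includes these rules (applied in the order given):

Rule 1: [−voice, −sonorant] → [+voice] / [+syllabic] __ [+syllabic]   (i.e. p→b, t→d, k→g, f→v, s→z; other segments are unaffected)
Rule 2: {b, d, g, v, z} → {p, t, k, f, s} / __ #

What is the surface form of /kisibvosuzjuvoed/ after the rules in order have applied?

Rule 1 (intervocalic voicing): /s/ is a voiceless obstruent between vowels /i/ and /i/, so it voices to [z]. /s/ is a voiceless obstruent between vowels /o/ and /u/, so it voices to [z]. /kisibvosuzjuvoed/ → kizibvozuzjuvoed.
Rule 2 (final devoicing): /d/ is a voiced obstruent in word-final position, so it devoices to [t]. /kizibvozuzjuvoed/ → kizibvozuzjuvoet.

kizibvozuzjuvoet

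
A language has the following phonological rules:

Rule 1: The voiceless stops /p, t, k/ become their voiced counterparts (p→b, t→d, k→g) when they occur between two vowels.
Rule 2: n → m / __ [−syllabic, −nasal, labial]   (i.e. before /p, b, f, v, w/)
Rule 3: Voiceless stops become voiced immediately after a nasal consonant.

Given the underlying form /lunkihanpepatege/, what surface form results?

lungihambebadege

Rule 1 (intervocalic voicing): /p/ is a voiceless stop between vowels /e/ and /a/, so it voices to [b]. /t/ is a voiceless stop between vowels /a/ and /e/, so it voices to [d]. /lunkihanpepatege/ → lunkihanpebadege.
Rule 2 (nasal place assimilation): /n/ precedes the labial consonant /p/, so it assimilates in place to [m]. /lunkihanpebadege/ → lunkihampebadege.
Rule 3 (post-nasal voicing): /k/ is a voiceless stop immediately after the nasal /n/, so it voices to [g]. /p/ is a voiceless stop immediately after the nasal /m/, so it voices to [b]. /lunkihampebadege/ → lungihambebadege.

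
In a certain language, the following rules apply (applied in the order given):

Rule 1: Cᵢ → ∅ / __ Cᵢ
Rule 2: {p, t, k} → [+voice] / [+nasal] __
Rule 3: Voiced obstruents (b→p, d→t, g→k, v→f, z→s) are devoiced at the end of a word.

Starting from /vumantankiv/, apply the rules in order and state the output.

Rule 1 (degemination): no segment meets the environment; /vumantankiv/ is unchanged.
Rule 2 (post-nasal voicing): /t/ is a voiceless stop immediately after the nasal /n/, so it voices to [d]. /k/ is a voiceless stop immediately after the nasal /n/, so it voices to [g]. /vumantankiv/ → vumandangiv.
Rule 3 (final devoicing): /v/ is a voiced obstruent in word-final position, so it devoices to [f]. /vumandangiv/ → vumandangif.

vumandangif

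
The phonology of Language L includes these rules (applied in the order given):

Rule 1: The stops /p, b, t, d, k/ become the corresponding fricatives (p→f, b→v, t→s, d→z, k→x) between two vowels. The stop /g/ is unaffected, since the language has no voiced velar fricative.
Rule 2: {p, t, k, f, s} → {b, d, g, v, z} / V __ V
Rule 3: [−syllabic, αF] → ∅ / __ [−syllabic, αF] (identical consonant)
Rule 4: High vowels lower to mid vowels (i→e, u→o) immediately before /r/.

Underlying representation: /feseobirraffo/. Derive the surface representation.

Rule 1 (intervocalic spirantization): /b/ is a stop between vowels /o/ and /i/, so it spirantizes to the fricative [v]. /feseobirraffo/ → feseovirraffo.
Rule 2 (intervocalic voicing): /s/ is a voiceless obstruent between vowels /e/ and /e/, so it voices to [z]. /feseovirraffo/ → fezeovirraffo.
Rule 3 (degemination): /rr/ is a geminate; the first /r/ deletes. /ff/ is a geminate; the first /f/ deletes. /fezeovirraffo/ → fezeovirafo.
Rule 4 (pre-rhotic lowering): /i/ is a high vowel immediately before /r/, so it lowers to [e]. /fezeovirafo/ → fezeoverafo.

fezeoverafo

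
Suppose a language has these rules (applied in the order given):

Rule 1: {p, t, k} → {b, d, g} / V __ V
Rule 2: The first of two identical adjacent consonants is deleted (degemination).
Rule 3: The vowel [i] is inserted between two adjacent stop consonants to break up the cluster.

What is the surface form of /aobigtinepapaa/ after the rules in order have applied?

aobigitinebabaa

Rule 1 (intervocalic voicing): /p/ is a voiceless stop between vowels /e/ and /a/, so it voices to [b]. /p/ is a voiceless stop between vowels /a/ and /a/, so it voices to [b]. /aobigtinepapaa/ → aobigtinebabaa.
Rule 2 (degemination): no segment meets the environment; /aobigtinebabaa/ is unchanged.
Rule 3 (stop-cluster i-epenthesis): /g/ and /t/ form a stop–stop cluster, so [i] is inserted between them. /aobigtinebabaa/ → aobigitinebabaa.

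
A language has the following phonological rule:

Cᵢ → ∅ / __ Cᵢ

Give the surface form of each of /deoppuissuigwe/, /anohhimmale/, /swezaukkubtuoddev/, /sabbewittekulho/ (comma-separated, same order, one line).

/deoppuissuigwe/: /pp/ is a geminate; the first /p/ deletes. /ss/ is a geminate; the first /s/ deletes. → [deopuisuigwe].
/anohhimmale/: /hh/ is a geminate; the first /h/ deletes. /mm/ is a geminate; the first /m/ deletes. → [anohimale].
/swezaukkubtuoddev/: /kk/ is a geminate; the first /k/ deletes. /dd/ is a geminate; the first /d/ deletes. → [swezaukubtuodev].
/sabbewittekulho/: /bb/ is a geminate; the first /b/ deletes. /tt/ is a geminate; the first /t/ deletes. → [sabewitekulho].

deopuisuigwe, anohimale, swezaukubtuodev, sabewitekulho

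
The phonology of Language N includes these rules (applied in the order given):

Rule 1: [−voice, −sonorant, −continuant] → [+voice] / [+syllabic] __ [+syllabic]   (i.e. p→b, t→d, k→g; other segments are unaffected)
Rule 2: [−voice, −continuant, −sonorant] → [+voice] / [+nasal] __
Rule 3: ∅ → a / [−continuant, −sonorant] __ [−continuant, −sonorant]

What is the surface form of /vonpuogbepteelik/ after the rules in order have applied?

vonbuogabepateelik

Rule 1 (intervocalic voicing): no segment meets the environment; /vonpuogbepteelik/ is unchanged.
Rule 2 (post-nasal voicing): /p/ is a voiceless stop immediately after the nasal /n/, so it voices to [b]. /vonpuogbepteelik/ → vonbuogbepteelik.
Rule 3 (stop-cluster a-epenthesis): /g/ and /b/ form a stop–stop cluster, so [a] is inserted between them. /p/ and /t/ form a stop–stop cluster, so [a] is inserted between them. /vonbuogbepteelik/ → vonbuogabepateelik.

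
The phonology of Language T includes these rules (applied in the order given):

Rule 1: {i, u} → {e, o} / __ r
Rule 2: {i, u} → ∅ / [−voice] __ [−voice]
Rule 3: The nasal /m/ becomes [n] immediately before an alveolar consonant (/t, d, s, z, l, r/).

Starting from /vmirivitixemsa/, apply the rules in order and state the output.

vmerivitxensa

Rule 1 (pre-rhotic lowering): /i/ is a high vowel immediately before /r/, so it lowers to [e]. /vmirivitixemsa/ → vmerivitixemsa.
Rule 2 (high vowel syncope): /i/ is a high vowel flanked by voiceless consonants /t/ and /x/, so it deletes. /vmerivitixemsa/ → vmerivitxemsa.
Rule 3 (nasal place assimilation): /m/ precedes the alveolar consonant /s/, so it assimilates in place to [n]. /vmerivitxemsa/ → vmerivitxensa.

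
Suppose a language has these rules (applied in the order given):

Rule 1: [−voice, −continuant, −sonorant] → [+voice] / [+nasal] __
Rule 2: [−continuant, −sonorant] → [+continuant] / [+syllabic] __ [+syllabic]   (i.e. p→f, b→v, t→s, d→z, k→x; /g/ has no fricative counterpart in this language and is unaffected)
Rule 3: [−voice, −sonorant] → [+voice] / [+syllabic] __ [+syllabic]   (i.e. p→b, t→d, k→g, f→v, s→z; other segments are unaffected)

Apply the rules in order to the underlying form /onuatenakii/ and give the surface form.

onuazenaxii

Rule 1 (post-nasal voicing): no segment meets the environment; /onuatenakii/ is unchanged.
Rule 2 (intervocalic spirantization): /t/ is a stop between vowels /a/ and /e/, so it spirantizes to the fricative [s]. /k/ is a stop between vowels /a/ and /i/, so it spirantizes to the fricative [x]. /onuatenakii/ → onuasenaxii.
Rule 3 (intervocalic voicing): /s/ is a voiceless obstruent between vowels /a/ and /e/, so it voices to [z]. /onuasenaxii/ → onuazenaxii.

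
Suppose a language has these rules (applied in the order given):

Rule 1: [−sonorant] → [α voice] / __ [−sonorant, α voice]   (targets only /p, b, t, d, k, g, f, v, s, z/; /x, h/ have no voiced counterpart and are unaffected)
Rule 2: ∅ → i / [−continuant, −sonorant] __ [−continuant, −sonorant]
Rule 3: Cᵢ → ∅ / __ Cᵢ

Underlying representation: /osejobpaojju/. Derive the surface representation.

Rule 1 (regressive voicing assimilation): /b/ precedes the voiceless obstruent /p/, so it devoices to [p] by assimilation. /osejobpaojju/ → osejoppaojju.
Rule 2 (stop-cluster i-epenthesis): /p/ and /p/ form a stop–stop cluster, so [i] is inserted between them. /osejoppaojju/ → osejopipaojju.
Rule 3 (degemination): /jj/ is a geminate; the first /j/ deletes. /osejopipaojju/ → osejopipaoju.

osejopipaoju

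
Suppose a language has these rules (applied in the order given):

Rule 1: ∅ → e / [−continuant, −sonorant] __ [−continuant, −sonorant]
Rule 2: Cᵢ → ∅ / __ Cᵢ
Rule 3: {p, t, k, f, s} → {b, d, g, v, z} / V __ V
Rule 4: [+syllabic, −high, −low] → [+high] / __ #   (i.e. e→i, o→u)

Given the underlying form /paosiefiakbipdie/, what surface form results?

paozieviagebibedii

Rule 1 (stop-cluster e-epenthesis): /k/ and /b/ form a stop–stop cluster, so [e] is inserted between them. /p/ and /d/ form a stop–stop cluster, so [e] is inserted between them. /paosiefiakbipdie/ → paosiefiakebipedie.
Rule 2 (degemination): no segment meets the environment; /paosiefiakebipedie/ is unchanged.
Rule 3 (intervocalic voicing): /s/ is a voiceless obstruent between vowels /o/ and /i/, so it voices to [z]. /f/ is a voiceless obstruent between vowels /e/ and /i/, so it voices to [v]. /k/ is a voiceless obstruent between vowels /a/ and /e/, so it voices to [g]. /p/ is a voiceless obstruent between vowels /i/ and /e/, so it voices to [b]. /paosiefiakebipedie/ → paozieviagebibedie.
Rule 4 (final vowel raising): /e/ is a mid vowel in word-final position, so it raises to [i]. /paozieviagebibedie/ → paozieviagebibedii.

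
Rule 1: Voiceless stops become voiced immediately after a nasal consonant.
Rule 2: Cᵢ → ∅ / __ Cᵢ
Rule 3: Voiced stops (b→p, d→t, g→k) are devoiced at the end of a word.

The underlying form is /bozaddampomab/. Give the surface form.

Rule 1 (post-nasal voicing): /p/ is a voiceless stop immediately after the nasal /m/, so it voices to [b]. /bozaddampomab/ → bozaddambomab.
Rule 2 (degemination): /dd/ is a geminate; the first /d/ deletes. /bozaddambomab/ → bozadambomab.
Rule 3 (final devoicing): /b/ is a voiced stop in word-final position, so it devoices to [p]. /bozadambomab/ → bozadambomap.

bozadambomap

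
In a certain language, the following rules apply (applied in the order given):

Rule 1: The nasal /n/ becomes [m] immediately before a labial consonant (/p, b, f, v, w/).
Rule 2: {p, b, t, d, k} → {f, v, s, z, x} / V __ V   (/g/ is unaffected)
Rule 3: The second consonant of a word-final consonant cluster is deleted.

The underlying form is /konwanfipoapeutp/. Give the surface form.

Rule 1 (nasal place assimilation): /n/ precedes the labial consonant /w/, so it assimilates in place to [m]. /n/ precedes the labial consonant /f/, so it assimilates in place to [m]. /konwanfipoapeutp/ → komwamfipoapeutp.
Rule 2 (intervocalic spirantization): /p/ is a stop between vowels /i/ and /o/, so it spirantizes to the fricative [f]. /p/ is a stop between vowels /a/ and /e/, so it spirantizes to the fricative [f]. /komwamfipoapeutp/ → komwamfifoafeutp.
Rule 3 (final cluster simplification): /p/ is the second consonant of a word-final cluster /tp/, so it deletes. /komwamfifoafeutp/ → komwamfifoafeut.

komwamfifoafeut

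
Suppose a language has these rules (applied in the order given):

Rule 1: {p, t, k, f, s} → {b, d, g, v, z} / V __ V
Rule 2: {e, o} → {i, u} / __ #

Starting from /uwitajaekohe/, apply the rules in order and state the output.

Rule 1 (intervocalic voicing): /t/ is a voiceless obstruent between vowels /i/ and /a/, so it voices to [d]. /k/ is a voiceless obstruent between vowels /e/ and /o/, so it voices to [g]. /uwitajaekohe/ → uwidajaegohe.
Rule 2 (final vowel raising): /e/ is a mid vowel in word-final position, so it raises to [i]. /uwidajaegohe/ → uwidajaegohi.

uwidajaegohi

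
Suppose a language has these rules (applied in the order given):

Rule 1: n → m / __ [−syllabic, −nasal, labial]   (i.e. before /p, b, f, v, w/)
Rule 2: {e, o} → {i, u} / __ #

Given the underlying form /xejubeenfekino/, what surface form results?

xejubeemfekinu

Rule 1 (nasal place assimilation): /n/ precedes the labial consonant /f/, so it assimilates in place to [m]. /xejubeenfekino/ → xejubeemfekino.
Rule 2 (final vowel raising): /o/ is a mid vowel in word-final position, so it raises to [u]. /xejubeemfekino/ → xejubeemfekinu.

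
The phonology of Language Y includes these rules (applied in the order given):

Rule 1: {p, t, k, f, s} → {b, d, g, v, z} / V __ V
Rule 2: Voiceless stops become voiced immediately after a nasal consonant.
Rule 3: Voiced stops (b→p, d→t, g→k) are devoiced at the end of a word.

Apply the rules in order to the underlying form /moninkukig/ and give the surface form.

Rule 1 (intervocalic voicing): /k/ is a voiceless obstruent between vowels /u/ and /i/, so it voices to [g]. /moninkukig/ → moninkugig.
Rule 2 (post-nasal voicing): /k/ is a voiceless stop immediately after the nasal /n/, so it voices to [g]. /moninkugig/ → moningugig.
Rule 3 (final devoicing): /g/ is a voiced stop in word-final position, so it devoices to [k]. /moningugig/ → moningugik.

moningugik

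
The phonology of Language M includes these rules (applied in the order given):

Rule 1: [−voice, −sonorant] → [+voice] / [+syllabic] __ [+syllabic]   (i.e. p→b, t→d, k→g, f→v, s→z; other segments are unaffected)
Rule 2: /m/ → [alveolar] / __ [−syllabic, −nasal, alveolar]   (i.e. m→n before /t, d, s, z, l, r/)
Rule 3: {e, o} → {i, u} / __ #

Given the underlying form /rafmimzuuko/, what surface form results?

rafminzuugu

Rule 1 (intervocalic voicing): /k/ is a voiceless obstruent between vowels /u/ and /o/, so it voices to [g]. /rafmimzuuko/ → rafmimzuugo.
Rule 2 (nasal place assimilation): /m/ precedes the alveolar consonant /z/, so it assimilates in place to [n]. /rafmimzuugo/ → rafminzuugo.
Rule 3 (final vowel raising): /o/ is a mid vowel in word-final position, so it raises to [u]. /rafminzuugo/ → rafminzuugu.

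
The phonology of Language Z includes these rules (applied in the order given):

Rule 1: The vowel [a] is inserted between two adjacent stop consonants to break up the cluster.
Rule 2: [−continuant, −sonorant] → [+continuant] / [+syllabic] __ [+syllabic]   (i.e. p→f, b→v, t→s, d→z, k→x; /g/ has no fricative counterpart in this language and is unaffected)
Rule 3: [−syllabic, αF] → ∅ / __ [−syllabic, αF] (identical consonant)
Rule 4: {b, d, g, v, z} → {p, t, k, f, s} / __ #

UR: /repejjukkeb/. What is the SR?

refejuxaxep

Rule 1 (stop-cluster a-epenthesis): /k/ and /k/ form a stop–stop cluster, so [a] is inserted between them. /repejjukkeb/ → repejjukakeb.
Rule 2 (intervocalic spirantization): /p/ is a stop between vowels /e/ and /e/, so it spirantizes to the fricative [f]. /k/ is a stop between vowels /u/ and /a/, so it spirantizes to the fricative [x]. /k/ is a stop between vowels /a/ and /e/, so it spirantizes to the fricative [x]. /repejjukakeb/ → refejjuxaxeb.
Rule 3 (degemination): /jj/ is a geminate; the first /j/ deletes. /refejjuxaxeb/ → refejuxaxeb.
Rule 4 (final devoicing): /b/ is a voiced obstruent in word-final position, so it devoices to [p]. /refejuxaxeb/ → refejuxaxep.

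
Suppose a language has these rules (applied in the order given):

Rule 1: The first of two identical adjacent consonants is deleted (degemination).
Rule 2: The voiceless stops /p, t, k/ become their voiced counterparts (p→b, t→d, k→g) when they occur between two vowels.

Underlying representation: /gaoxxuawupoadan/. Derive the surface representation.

gaoxuawuboadan

Rule 1 (degemination): /xx/ is a geminate; the first /x/ deletes. /gaoxxuawupoadan/ → gaoxuawupoadan.
Rule 2 (intervocalic voicing): /p/ is a voiceless stop between vowels /u/ and /o/, so it voices to [b]. /gaoxuawupoadan/ → gaoxuawuboadan.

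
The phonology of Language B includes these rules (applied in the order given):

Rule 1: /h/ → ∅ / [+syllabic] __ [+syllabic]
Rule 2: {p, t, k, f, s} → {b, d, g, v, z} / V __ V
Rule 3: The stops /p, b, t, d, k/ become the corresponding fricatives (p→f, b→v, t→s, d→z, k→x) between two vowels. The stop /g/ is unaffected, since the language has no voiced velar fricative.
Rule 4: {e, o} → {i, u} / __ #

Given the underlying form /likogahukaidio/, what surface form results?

Rule 1 (intervocalic h-deletion): /h/ occurs between vowels /a/ and /u/, so it deletes. /likogahukaidio/ → likogaukaidio.
Rule 2 (intervocalic voicing): /k/ is a voiceless obstruent between vowels /i/ and /o/, so it voices to [g]. /k/ is a voiceless obstruent between vowels /u/ and /a/, so it voices to [g]. /likogaukaidio/ → ligogaugaidio.
Rule 3 (intervocalic spirantization): /d/ is a stop between vowels /i/ and /i/, so it spirantizes to the fricative [z]. /ligogaugaidio/ → ligogaugaizio.
Rule 4 (final vowel raising): /o/ is a mid vowel in word-final position, so it raises to [u]. /ligogaugaizio/ → ligogaugaiziu.

ligogaugaiziu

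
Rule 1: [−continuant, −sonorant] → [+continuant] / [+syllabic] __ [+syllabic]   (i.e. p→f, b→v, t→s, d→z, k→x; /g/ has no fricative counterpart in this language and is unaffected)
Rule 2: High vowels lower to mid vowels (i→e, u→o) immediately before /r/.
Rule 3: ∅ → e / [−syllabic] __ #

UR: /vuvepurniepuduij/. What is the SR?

vuveforniefuzuije

Rule 1 (intervocalic spirantization): /p/ is a stop between vowels /e/ and /u/, so it spirantizes to the fricative [f]. /p/ is a stop between vowels /e/ and /u/, so it spirantizes to the fricative [f]. /d/ is a stop between vowels /u/ and /u/, so it spirantizes to the fricative [z]. /vuvepurniepuduij/ → vuvefurniefuzuij.
Rule 2 (pre-rhotic lowering): /u/ is a high vowel immediately before /r/, so it lowers to [o]. /vuvefurniefuzuij/ → vuveforniefuzuij.
Rule 3 (final e-epenthesis): the form ends in the consonant /j/, so [e] is inserted word-finally. /vuveforniefuzuij/ → vuveforniefuzuije.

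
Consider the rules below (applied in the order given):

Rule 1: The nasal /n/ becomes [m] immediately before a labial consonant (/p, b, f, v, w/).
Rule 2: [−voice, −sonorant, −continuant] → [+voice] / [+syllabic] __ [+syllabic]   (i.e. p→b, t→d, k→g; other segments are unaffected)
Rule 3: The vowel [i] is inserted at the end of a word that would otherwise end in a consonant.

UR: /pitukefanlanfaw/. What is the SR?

Rule 1 (nasal place assimilation): /n/ precedes the labial consonant /f/, so it assimilates in place to [m]. /pitukefanlanfaw/ → pitukefanlamfaw.
Rule 2 (intervocalic voicing): /t/ is a voiceless stop between vowels /i/ and /u/, so it voices to [d]. /k/ is a voiceless stop between vowels /u/ and /e/, so it voices to [g]. /pitukefanlamfaw/ → pidugefanlamfaw.
Rule 3 (final i-epenthesis): the form ends in the consonant /w/, so [i] is inserted word-finally. /pidugefanlamfaw/ → pidugefanlamfawi.

pidugefanlamfawi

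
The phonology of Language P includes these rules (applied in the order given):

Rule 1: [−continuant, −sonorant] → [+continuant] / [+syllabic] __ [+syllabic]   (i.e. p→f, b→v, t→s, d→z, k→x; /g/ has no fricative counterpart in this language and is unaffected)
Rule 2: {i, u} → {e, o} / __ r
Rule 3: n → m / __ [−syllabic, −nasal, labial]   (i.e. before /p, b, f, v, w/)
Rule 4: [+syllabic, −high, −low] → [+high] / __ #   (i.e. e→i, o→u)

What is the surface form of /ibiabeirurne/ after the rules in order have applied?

iviaveerorni

Rule 1 (intervocalic spirantization): /b/ is a stop between vowels /i/ and /i/, so it spirantizes to the fricative [v]. /b/ is a stop between vowels /a/ and /e/, so it spirantizes to the fricative [v]. /ibiabeirurne/ → iviaveirurne.
Rule 2 (pre-rhotic lowering): /i/ is a high vowel immediately before /r/, so it lowers to [e]. /u/ is a high vowel immediately before /r/, so it lowers to [o]. /iviaveirurne/ → iviaveerorne.
Rule 3 (nasal place assimilation): no segment meets the environment; /iviaveerorne/ is unchanged.
Rule 4 (final vowel raising): /e/ is a mid vowel in word-final position, so it raises to [i]. /iviaveerorne/ → iviaveerorni.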